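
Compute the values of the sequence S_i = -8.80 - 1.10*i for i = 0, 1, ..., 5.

This is an arithmetic sequence.
i=0: S_0 = -8.8 + -1.1*0 = -8.8
i=1: S_1 = -8.8 + -1.1*1 = -9.9
i=2: S_2 = -8.8 + -1.1*2 = -11.0
i=3: S_3 = -8.8 + -1.1*3 = -12.1
i=4: S_4 = -8.8 + -1.1*4 = -13.2
i=5: S_5 = -8.8 + -1.1*5 = -14.3
The first 6 terms are: [-8.8, -9.9, -11.0, -12.1, -13.2, -14.3]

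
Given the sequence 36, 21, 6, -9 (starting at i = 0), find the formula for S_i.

Check differences: 21 - 36 = -15
6 - 21 = -15
Common difference d = -15.
First term a = 36.
Formula: S_i = 36 - 15*i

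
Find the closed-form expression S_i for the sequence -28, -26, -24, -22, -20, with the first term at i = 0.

Check differences: -26 - -28 = 2
-24 - -26 = 2
Common difference d = 2.
First term a = -28.
Formula: S_i = -28 + 2*i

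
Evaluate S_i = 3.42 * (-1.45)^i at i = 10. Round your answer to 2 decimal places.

S_10 = 3.42 * (-1.45)^10 ≈ 3.42 * 41.0847 ≈ 140.51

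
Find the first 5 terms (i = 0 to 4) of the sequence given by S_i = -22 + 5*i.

This is an arithmetic sequence.
i=0: S_0 = -22 + 5*0 = -22
i=1: S_1 = -22 + 5*1 = -17
i=2: S_2 = -22 + 5*2 = -12
i=3: S_3 = -22 + 5*3 = -7
i=4: S_4 = -22 + 5*4 = -2
The first 5 terms are: [-22, -17, -12, -7, -2]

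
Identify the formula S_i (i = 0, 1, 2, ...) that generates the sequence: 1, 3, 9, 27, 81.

Check ratios: 3 / 1 = 3.0
Common ratio r = 3.
First term a = 1.
Formula: S_i = 1 * 3^i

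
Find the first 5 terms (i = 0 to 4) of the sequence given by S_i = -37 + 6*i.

This is an arithmetic sequence.
i=0: S_0 = -37 + 6*0 = -37
i=1: S_1 = -37 + 6*1 = -31
i=2: S_2 = -37 + 6*2 = -25
i=3: S_3 = -37 + 6*3 = -19
i=4: S_4 = -37 + 6*4 = -13
The first 5 terms are: [-37, -31, -25, -19, -13]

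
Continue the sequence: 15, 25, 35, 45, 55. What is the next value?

Differences: 25 - 15 = 10
This is an arithmetic sequence with common difference d = 10.
Next term = 55 + 10 = 65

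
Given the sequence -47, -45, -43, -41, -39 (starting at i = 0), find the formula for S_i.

Check differences: -45 - -47 = 2
-43 - -45 = 2
Common difference d = 2.
First term a = -47.
Formula: S_i = -47 + 2*i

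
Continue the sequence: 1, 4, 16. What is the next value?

Ratios: 4 / 1 = 4.0
This is a geometric sequence with common ratio r = 4.
Next term = 16 * 4 = 64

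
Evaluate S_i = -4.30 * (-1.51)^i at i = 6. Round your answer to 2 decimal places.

S_6 = -4.3 * (-1.51)^6 ≈ -4.3 * 11.8539 ≈ -50.97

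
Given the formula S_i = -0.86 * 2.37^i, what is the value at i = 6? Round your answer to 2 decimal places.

S_6 = -0.86 * 2.37^6 ≈ -0.86 * 177.2108 ≈ -152.4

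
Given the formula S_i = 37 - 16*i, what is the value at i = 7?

S_7 = 37 + -16*7 = 37 + -112 = -75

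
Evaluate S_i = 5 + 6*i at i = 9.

S_9 = 5 + 6*9 = 5 + 54 = 59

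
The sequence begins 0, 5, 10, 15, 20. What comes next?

Differences: 5 - 0 = 5
This is an arithmetic sequence with common difference d = 5.
Next term = 20 + 5 = 25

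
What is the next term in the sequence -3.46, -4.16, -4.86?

Differences: -4.16 - -3.46 = -0.7
This is an arithmetic sequence with common difference d = -0.7.
Next term = -4.86 + -0.7 = -5.56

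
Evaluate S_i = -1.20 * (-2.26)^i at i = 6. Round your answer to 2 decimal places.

S_6 = -1.2 * (-2.26)^6 ≈ -1.2 * 133.2449 ≈ -159.89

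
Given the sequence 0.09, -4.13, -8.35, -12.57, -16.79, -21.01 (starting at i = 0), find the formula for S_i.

Check differences: -4.13 - 0.09 = -4.22
-8.35 - -4.13 = -4.22
Common difference d = -4.22.
First term a = 0.09.
Formula: S_i = 0.09 - 4.22*i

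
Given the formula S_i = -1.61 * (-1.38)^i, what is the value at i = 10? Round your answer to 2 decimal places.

S_10 = -1.61 * (-1.38)^10 ≈ -1.61 * 25.049 ≈ -40.33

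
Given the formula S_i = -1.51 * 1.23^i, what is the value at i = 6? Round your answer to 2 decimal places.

S_6 = -1.51 * 1.23^6 ≈ -1.51 * 3.4628 ≈ -5.23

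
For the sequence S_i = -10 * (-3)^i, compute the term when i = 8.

S_8 = -10 * (-3)^8 = -10 * 6561 = -65610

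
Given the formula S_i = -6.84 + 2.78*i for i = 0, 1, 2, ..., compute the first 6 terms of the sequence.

This is an arithmetic sequence.
i=0: S_0 = -6.84 + 2.78*0 = -6.84
i=1: S_1 = -6.84 + 2.78*1 = -4.06
i=2: S_2 = -6.84 + 2.78*2 = -1.28
i=3: S_3 = -6.84 + 2.78*3 = 1.5
i=4: S_4 = -6.84 + 2.78*4 = 4.28
i=5: S_5 = -6.84 + 2.78*5 = 7.06
The first 6 terms are: [-6.84, -4.06, -1.28, 1.5, 4.28, 7.06]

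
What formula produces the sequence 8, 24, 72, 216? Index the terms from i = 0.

Check ratios: 24 / 8 = 3.0
Common ratio r = 3.
First term a = 8.
Formula: S_i = 8 * 3^i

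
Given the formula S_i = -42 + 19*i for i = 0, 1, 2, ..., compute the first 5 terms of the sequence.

This is an arithmetic sequence.
i=0: S_0 = -42 + 19*0 = -42
i=1: S_1 = -42 + 19*1 = -23
i=2: S_2 = -42 + 19*2 = -4
i=3: S_3 = -42 + 19*3 = 15
i=4: S_4 = -42 + 19*4 = 34
The first 5 terms are: [-42, -23, -4, 15, 34]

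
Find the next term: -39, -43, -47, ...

Differences: -43 - -39 = -4
This is an arithmetic sequence with common difference d = -4.
Next term = -47 + -4 = -51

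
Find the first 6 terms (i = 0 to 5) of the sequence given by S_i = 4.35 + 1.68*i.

This is an arithmetic sequence.
i=0: S_0 = 4.35 + 1.68*0 = 4.35
i=1: S_1 = 4.35 + 1.68*1 = 6.03
i=2: S_2 = 4.35 + 1.68*2 = 7.71
i=3: S_3 = 4.35 + 1.68*3 = 9.39
i=4: S_4 = 4.35 + 1.68*4 = 11.07
i=5: S_5 = 4.35 + 1.68*5 = 12.75
The first 6 terms are: [4.35, 6.03, 7.71, 9.39, 11.07, 12.75]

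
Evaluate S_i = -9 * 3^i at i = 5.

S_5 = -9 * 3^5 = -9 * 243 = -2187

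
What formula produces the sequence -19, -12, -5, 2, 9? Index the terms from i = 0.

Check differences: -12 - -19 = 7
-5 - -12 = 7
Common difference d = 7.
First term a = -19.
Formula: S_i = -19 + 7*i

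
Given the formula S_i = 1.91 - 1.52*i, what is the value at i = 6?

S_6 = 1.91 + -1.52*6 = 1.91 + -9.12 = -7.21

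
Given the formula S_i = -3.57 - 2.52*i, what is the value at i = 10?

S_10 = -3.57 + -2.52*10 = -3.57 + -25.2 = -28.77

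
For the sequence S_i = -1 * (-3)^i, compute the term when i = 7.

S_7 = -1 * (-3)^7 = -1 * -2187 = 2187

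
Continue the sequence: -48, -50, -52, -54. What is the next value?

Differences: -50 - -48 = -2
This is an arithmetic sequence with common difference d = -2.
Next term = -54 + -2 = -56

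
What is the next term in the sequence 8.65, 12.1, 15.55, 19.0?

Differences: 12.1 - 8.65 = 3.45
This is an arithmetic sequence with common difference d = 3.45.
Next term = 19.0 + 3.45 = 22.45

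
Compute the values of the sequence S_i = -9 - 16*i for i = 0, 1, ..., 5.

This is an arithmetic sequence.
i=0: S_0 = -9 + -16*0 = -9
i=1: S_1 = -9 + -16*1 = -25
i=2: S_2 = -9 + -16*2 = -41
i=3: S_3 = -9 + -16*3 = -57
i=4: S_4 = -9 + -16*4 = -73
i=5: S_5 = -9 + -16*5 = -89
The first 6 terms are: [-9, -25, -41, -57, -73, -89]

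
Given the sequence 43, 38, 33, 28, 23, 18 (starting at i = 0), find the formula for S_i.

Check differences: 38 - 43 = -5
33 - 38 = -5
Common difference d = -5.
First term a = 43.
Formula: S_i = 43 - 5*i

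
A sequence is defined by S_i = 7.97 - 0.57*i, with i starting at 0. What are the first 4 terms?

This is an arithmetic sequence.
i=0: S_0 = 7.97 + -0.57*0 = 7.97
i=1: S_1 = 7.97 + -0.57*1 = 7.4
i=2: S_2 = 7.97 + -0.57*2 = 6.83
i=3: S_3 = 7.97 + -0.57*3 = 6.26
The first 4 terms are: [7.97, 7.4, 6.83, 6.26]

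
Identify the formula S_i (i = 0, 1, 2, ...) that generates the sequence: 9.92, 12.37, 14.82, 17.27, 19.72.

Check differences: 12.37 - 9.92 = 2.45
14.82 - 12.37 = 2.45
Common difference d = 2.45.
First term a = 9.92.
Formula: S_i = 9.92 + 2.45*i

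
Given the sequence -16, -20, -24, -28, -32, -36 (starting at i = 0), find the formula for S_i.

Check differences: -20 - -16 = -4
-24 - -20 = -4
Common difference d = -4.
First term a = -16.
Formula: S_i = -16 - 4*i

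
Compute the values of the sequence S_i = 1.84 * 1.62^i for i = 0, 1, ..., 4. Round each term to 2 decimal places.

This is a geometric sequence.
i=0: S_0 = 1.84 * 1.62^0 = 1.84
i=1: S_1 = 1.84 * 1.62^1 ≈ 2.98
i=2: S_2 = 1.84 * 1.62^2 ≈ 4.83
i=3: S_3 = 1.84 * 1.62^3 ≈ 7.82
i=4: S_4 = 1.84 * 1.62^4 ≈ 12.67
The first 5 terms are: [1.84, 2.98, 4.83, 7.82, 12.67]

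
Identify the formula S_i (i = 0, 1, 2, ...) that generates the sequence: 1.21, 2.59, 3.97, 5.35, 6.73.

Check differences: 2.59 - 1.21 = 1.38
3.97 - 2.59 = 1.38
Common difference d = 1.38.
First term a = 1.21.
Formula: S_i = 1.21 + 1.38*i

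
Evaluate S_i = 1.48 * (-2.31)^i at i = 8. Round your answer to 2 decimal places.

S_8 = 1.48 * (-2.31)^8 ≈ 1.48 * 810.7666 ≈ 1199.93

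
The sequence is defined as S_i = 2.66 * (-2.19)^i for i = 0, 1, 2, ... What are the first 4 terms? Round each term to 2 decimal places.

This is a geometric sequence.
i=0: S_0 = 2.66 * (-2.19)^0 = 2.66
i=1: S_1 = 2.66 * (-2.19)^1 ≈ -5.83
i=2: S_2 = 2.66 * (-2.19)^2 ≈ 12.76
i=3: S_3 = 2.66 * (-2.19)^3 ≈ -27.94
The first 4 terms are: [2.66, -5.83, 12.76, -27.94]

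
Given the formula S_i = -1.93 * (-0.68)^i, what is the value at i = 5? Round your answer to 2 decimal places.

S_5 = -1.93 * (-0.68)^5 ≈ -1.93 * -0.1454 ≈ 0.28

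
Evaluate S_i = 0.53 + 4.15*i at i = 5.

S_5 = 0.53 + 4.15*5 = 0.53 + 20.75 = 21.28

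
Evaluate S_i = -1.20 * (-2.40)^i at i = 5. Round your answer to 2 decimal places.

S_5 = -1.2 * (-2.4)^5 ≈ -1.2 * -79.6262 ≈ 95.55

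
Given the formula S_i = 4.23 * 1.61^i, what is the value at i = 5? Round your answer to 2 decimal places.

S_5 = 4.23 * 1.61^5 ≈ 4.23 * 10.8176 ≈ 45.76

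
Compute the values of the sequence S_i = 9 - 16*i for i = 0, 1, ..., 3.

This is an arithmetic sequence.
i=0: S_0 = 9 + -16*0 = 9
i=1: S_1 = 9 + -16*1 = -7
i=2: S_2 = 9 + -16*2 = -23
i=3: S_3 = 9 + -16*3 = -39
The first 4 terms are: [9, -7, -23, -39]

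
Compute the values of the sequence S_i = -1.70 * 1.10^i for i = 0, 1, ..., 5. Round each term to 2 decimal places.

This is a geometric sequence.
i=0: S_0 = -1.7 * 1.1^0 = -1.7
i=1: S_1 = -1.7 * 1.1^1 = -1.87
i=2: S_2 = -1.7 * 1.1^2 ≈ -2.06
i=3: S_3 = -1.7 * 1.1^3 ≈ -2.26
i=4: S_4 = -1.7 * 1.1^4 ≈ -2.49
i=5: S_5 = -1.7 * 1.1^5 ≈ -2.74
The first 6 terms are: [-1.7, -1.87, -2.06, -2.26, -2.49, -2.74]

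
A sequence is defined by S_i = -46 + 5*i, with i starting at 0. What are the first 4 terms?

This is an arithmetic sequence.
i=0: S_0 = -46 + 5*0 = -46
i=1: S_1 = -46 + 5*1 = -41
i=2: S_2 = -46 + 5*2 = -36
i=3: S_3 = -46 + 5*3 = -31
The first 4 terms are: [-46, -41, -36, -31]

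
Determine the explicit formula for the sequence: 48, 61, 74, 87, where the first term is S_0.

Check differences: 61 - 48 = 13
74 - 61 = 13
Common difference d = 13.
First term a = 48.
Formula: S_i = 48 + 13*i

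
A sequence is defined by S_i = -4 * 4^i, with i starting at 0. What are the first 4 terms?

This is a geometric sequence.
i=0: S_0 = -4 * 4^0 = -4
i=1: S_1 = -4 * 4^1 = -16
i=2: S_2 = -4 * 4^2 = -64
i=3: S_3 = -4 * 4^3 = -256
The first 4 terms are: [-4, -16, -64, -256]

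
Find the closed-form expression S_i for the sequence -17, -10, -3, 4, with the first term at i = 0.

Check differences: -10 - -17 = 7
-3 - -10 = 7
Common difference d = 7.
First term a = -17.
Formula: S_i = -17 + 7*i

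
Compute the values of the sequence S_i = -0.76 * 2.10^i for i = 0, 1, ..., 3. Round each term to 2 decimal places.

This is a geometric sequence.
i=0: S_0 = -0.76 * 2.1^0 = -0.76
i=1: S_1 = -0.76 * 2.1^1 ≈ -1.6
i=2: S_2 = -0.76 * 2.1^2 ≈ -3.35
i=3: S_3 = -0.76 * 2.1^3 ≈ -7.04
The first 4 terms are: [-0.76, -1.6, -3.35, -7.04]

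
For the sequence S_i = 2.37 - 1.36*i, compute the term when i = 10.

S_10 = 2.37 + -1.36*10 = 2.37 + -13.6 = -11.23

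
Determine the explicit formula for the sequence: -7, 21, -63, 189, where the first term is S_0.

Check ratios: 21 / -7 = -3.0
Common ratio r = -3.
First term a = -7.
Formula: S_i = -7 * (-3)^i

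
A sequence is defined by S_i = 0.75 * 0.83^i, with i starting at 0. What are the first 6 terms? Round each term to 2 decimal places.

This is a geometric sequence.
i=0: S_0 = 0.75 * 0.83^0 = 0.75
i=1: S_1 = 0.75 * 0.83^1 ≈ 0.62
i=2: S_2 = 0.75 * 0.83^2 ≈ 0.52
i=3: S_3 = 0.75 * 0.83^3 ≈ 0.43
i=4: S_4 = 0.75 * 0.83^4 ≈ 0.36
i=5: S_5 = 0.75 * 0.83^5 ≈ 0.3
The first 6 terms are: [0.75, 0.62, 0.52, 0.43, 0.36, 0.3]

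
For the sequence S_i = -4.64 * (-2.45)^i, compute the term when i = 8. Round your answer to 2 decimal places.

S_8 = -4.64 * (-2.45)^8 ≈ -4.64 * 1298.1614 ≈ -6023.47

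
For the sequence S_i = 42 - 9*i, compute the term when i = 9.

S_9 = 42 + -9*9 = 42 + -81 = -39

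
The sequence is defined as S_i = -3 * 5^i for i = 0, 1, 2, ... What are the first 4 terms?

This is a geometric sequence.
i=0: S_0 = -3 * 5^0 = -3
i=1: S_1 = -3 * 5^1 = -15
i=2: S_2 = -3 * 5^2 = -75
i=3: S_3 = -3 * 5^3 = -375
The first 4 terms are: [-3, -15, -75, -375]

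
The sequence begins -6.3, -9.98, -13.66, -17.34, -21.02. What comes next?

Differences: -9.98 - -6.3 = -3.68
This is an arithmetic sequence with common difference d = -3.68.
Next term = -21.02 + -3.68 = -24.7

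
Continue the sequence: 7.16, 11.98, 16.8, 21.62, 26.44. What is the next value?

Differences: 11.98 - 7.16 = 4.82
This is an arithmetic sequence with common difference d = 4.82.
Next term = 26.44 + 4.82 = 31.26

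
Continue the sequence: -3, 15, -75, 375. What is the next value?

Ratios: 15 / -3 = -5.0
This is a geometric sequence with common ratio r = -5.
Next term = 375 * -5 = -1875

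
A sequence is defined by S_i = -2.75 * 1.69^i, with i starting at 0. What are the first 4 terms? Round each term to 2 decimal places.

This is a geometric sequence.
i=0: S_0 = -2.75 * 1.69^0 = -2.75
i=1: S_1 = -2.75 * 1.69^1 ≈ -4.65
i=2: S_2 = -2.75 * 1.69^2 ≈ -7.85
i=3: S_3 = -2.75 * 1.69^3 ≈ -13.27
The first 4 terms are: [-2.75, -4.65, -7.85, -13.27]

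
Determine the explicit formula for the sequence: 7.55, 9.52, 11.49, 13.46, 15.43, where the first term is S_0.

Check differences: 9.52 - 7.55 = 1.97
11.49 - 9.52 = 1.97
Common difference d = 1.97.
First term a = 7.55.
Formula: S_i = 7.55 + 1.97*i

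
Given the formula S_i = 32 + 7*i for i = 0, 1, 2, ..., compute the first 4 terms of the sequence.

This is an arithmetic sequence.
i=0: S_0 = 32 + 7*0 = 32
i=1: S_1 = 32 + 7*1 = 39
i=2: S_2 = 32 + 7*2 = 46
i=3: S_3 = 32 + 7*3 = 53
The first 4 terms are: [32, 39, 46, 53]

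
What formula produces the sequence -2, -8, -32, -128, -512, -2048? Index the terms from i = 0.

Check ratios: -8 / -2 = 4.0
Common ratio r = 4.
First term a = -2.
Formula: S_i = -2 * 4^i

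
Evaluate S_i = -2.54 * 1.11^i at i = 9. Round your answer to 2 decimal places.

S_9 = -2.54 * 1.11^9 ≈ -2.54 * 2.558 ≈ -6.5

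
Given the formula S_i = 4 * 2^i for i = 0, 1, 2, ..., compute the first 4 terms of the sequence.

This is a geometric sequence.
i=0: S_0 = 4 * 2^0 = 4
i=1: S_1 = 4 * 2^1 = 8
i=2: S_2 = 4 * 2^2 = 16
i=3: S_3 = 4 * 2^3 = 32
The first 4 terms are: [4, 8, 16, 32]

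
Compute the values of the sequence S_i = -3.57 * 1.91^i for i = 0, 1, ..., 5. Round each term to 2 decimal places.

This is a geometric sequence.
i=0: S_0 = -3.57 * 1.91^0 = -3.57
i=1: S_1 = -3.57 * 1.91^1 ≈ -6.82
i=2: S_2 = -3.57 * 1.91^2 ≈ -13.02
i=3: S_3 = -3.57 * 1.91^3 ≈ -24.88
i=4: S_4 = -3.57 * 1.91^4 ≈ -47.51
i=5: S_5 = -3.57 * 1.91^5 ≈ -90.75
The first 6 terms are: [-3.57, -6.82, -13.02, -24.88, -47.51, -90.75]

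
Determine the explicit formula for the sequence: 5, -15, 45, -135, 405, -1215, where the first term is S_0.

Check ratios: -15 / 5 = -3.0
Common ratio r = -3.
First term a = 5.
Formula: S_i = 5 * (-3)^i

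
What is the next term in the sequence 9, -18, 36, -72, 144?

Ratios: -18 / 9 = -2.0
This is a geometric sequence with common ratio r = -2.
Next term = 144 * -2 = -288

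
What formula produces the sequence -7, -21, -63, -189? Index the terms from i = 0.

Check ratios: -21 / -7 = 3.0
Common ratio r = 3.
First term a = -7.
Formula: S_i = -7 * 3^i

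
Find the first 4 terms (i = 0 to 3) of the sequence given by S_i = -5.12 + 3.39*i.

This is an arithmetic sequence.
i=0: S_0 = -5.12 + 3.39*0 = -5.12
i=1: S_1 = -5.12 + 3.39*1 = -1.73
i=2: S_2 = -5.12 + 3.39*2 = 1.66
i=3: S_3 = -5.12 + 3.39*3 = 5.05
The first 4 terms are: [-5.12, -1.73, 1.66, 5.05]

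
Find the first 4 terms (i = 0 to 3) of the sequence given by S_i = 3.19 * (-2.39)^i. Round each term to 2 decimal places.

This is a geometric sequence.
i=0: S_0 = 3.19 * (-2.39)^0 = 3.19
i=1: S_1 = 3.19 * (-2.39)^1 ≈ -7.62
i=2: S_2 = 3.19 * (-2.39)^2 ≈ 18.22
i=3: S_3 = 3.19 * (-2.39)^3 ≈ -43.55
The first 4 terms are: [3.19, -7.62, 18.22, -43.55]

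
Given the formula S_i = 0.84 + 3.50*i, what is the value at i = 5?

S_5 = 0.84 + 3.5*5 = 0.84 + 17.5 = 18.34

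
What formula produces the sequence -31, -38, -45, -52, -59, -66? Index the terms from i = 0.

Check differences: -38 - -31 = -7
-45 - -38 = -7
Common difference d = -7.
First term a = -31.
Formula: S_i = -31 - 7*i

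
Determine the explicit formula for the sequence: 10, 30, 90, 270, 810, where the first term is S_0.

Check ratios: 30 / 10 = 3.0
Common ratio r = 3.
First term a = 10.
Formula: S_i = 10 * 3^i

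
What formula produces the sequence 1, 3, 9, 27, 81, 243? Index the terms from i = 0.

Check ratios: 3 / 1 = 3.0
Common ratio r = 3.
First term a = 1.
Formula: S_i = 1 * 3^i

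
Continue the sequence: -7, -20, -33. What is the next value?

Differences: -20 - -7 = -13
This is an arithmetic sequence with common difference d = -13.
Next term = -33 + -13 = -46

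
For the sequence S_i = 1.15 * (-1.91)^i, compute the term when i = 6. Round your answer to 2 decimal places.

S_6 = 1.15 * (-1.91)^6 ≈ 1.15 * 48.5512 ≈ 55.83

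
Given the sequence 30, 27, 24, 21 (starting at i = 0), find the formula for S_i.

Check differences: 27 - 30 = -3
24 - 27 = -3
Common difference d = -3.
First term a = 30.
Formula: S_i = 30 - 3*i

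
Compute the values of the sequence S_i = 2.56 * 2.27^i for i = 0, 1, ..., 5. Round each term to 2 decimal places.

This is a geometric sequence.
i=0: S_0 = 2.56 * 2.27^0 = 2.56
i=1: S_1 = 2.56 * 2.27^1 ≈ 5.81
i=2: S_2 = 2.56 * 2.27^2 ≈ 13.19
i=3: S_3 = 2.56 * 2.27^3 ≈ 29.94
i=4: S_4 = 2.56 * 2.27^4 ≈ 67.97
i=5: S_5 = 2.56 * 2.27^5 ≈ 154.3
The first 6 terms are: [2.56, 5.81, 13.19, 29.94, 67.97, 154.3]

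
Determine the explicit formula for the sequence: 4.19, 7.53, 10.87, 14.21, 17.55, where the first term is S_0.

Check differences: 7.53 - 4.19 = 3.34
10.87 - 7.53 = 3.34
Common difference d = 3.34.
First term a = 4.19.
Formula: S_i = 4.19 + 3.34*i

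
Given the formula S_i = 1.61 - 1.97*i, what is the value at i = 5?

S_5 = 1.61 + -1.97*5 = 1.61 + -9.85 = -8.24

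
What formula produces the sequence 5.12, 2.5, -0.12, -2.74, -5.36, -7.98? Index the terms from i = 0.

Check differences: 2.5 - 5.12 = -2.62
-0.12 - 2.5 = -2.62
Common difference d = -2.62.
First term a = 5.12.
Formula: S_i = 5.12 - 2.62*i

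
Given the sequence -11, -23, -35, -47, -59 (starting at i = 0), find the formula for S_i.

Check differences: -23 - -11 = -12
-35 - -23 = -12
Common difference d = -12.
First term a = -11.
Formula: S_i = -11 - 12*i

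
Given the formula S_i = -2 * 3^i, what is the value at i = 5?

S_5 = -2 * 3^5 = -2 * 243 = -486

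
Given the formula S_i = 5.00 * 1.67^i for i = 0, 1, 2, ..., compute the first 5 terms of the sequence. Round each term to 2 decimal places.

This is a geometric sequence.
i=0: S_0 = 5.0 * 1.67^0 = 5.0
i=1: S_1 = 5.0 * 1.67^1 = 8.35
i=2: S_2 = 5.0 * 1.67^2 ≈ 13.94
i=3: S_3 = 5.0 * 1.67^3 ≈ 23.29
i=4: S_4 = 5.0 * 1.67^4 ≈ 38.89
The first 5 terms are: [5.0, 8.35, 13.94, 23.29, 38.89]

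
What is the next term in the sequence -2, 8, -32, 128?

Ratios: 8 / -2 = -4.0
This is a geometric sequence with common ratio r = -4.
Next term = 128 * -4 = -512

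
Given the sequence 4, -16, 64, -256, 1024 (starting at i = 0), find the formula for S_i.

Check ratios: -16 / 4 = -4.0
Common ratio r = -4.
First term a = 4.
Formula: S_i = 4 * (-4)^i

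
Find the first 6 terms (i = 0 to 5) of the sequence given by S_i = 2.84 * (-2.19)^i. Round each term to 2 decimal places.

This is a geometric sequence.
i=0: S_0 = 2.84 * (-2.19)^0 = 2.84
i=1: S_1 = 2.84 * (-2.19)^1 ≈ -6.22
i=2: S_2 = 2.84 * (-2.19)^2 ≈ 13.62
i=3: S_3 = 2.84 * (-2.19)^3 ≈ -29.83
i=4: S_4 = 2.84 * (-2.19)^4 ≈ 65.33
i=5: S_5 = 2.84 * (-2.19)^5 ≈ -143.07
The first 6 terms are: [2.84, -6.22, 13.62, -29.83, 65.33, -143.07]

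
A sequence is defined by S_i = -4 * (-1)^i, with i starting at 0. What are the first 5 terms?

This is a geometric sequence.
i=0: S_0 = -4 * (-1)^0 = -4
i=1: S_1 = -4 * (-1)^1 = 4
i=2: S_2 = -4 * (-1)^2 = -4
i=3: S_3 = -4 * (-1)^3 = 4
i=4: S_4 = -4 * (-1)^4 = -4
The first 5 terms are: [-4, 4, -4, 4, -4]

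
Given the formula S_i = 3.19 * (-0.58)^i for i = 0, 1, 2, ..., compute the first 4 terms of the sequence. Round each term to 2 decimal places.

This is a geometric sequence.
i=0: S_0 = 3.19 * (-0.58)^0 = 3.19
i=1: S_1 = 3.19 * (-0.58)^1 ≈ -1.85
i=2: S_2 = 3.19 * (-0.58)^2 ≈ 1.07
i=3: S_3 = 3.19 * (-0.58)^3 ≈ -0.62
The first 4 terms are: [3.19, -1.85, 1.07, -0.62]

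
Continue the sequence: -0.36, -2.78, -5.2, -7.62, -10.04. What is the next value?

Differences: -2.78 - -0.36 = -2.42
This is an arithmetic sequence with common difference d = -2.42.
Next term = -10.04 + -2.42 = -12.46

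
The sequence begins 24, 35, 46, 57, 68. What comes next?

Differences: 35 - 24 = 11
This is an arithmetic sequence with common difference d = 11.
Next term = 68 + 11 = 79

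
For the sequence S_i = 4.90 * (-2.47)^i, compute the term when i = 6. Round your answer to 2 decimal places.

S_6 = 4.9 * (-2.47)^6 ≈ 4.9 * 227.0815 ≈ 1112.7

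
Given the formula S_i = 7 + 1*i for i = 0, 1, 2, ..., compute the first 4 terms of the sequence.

This is an arithmetic sequence.
i=0: S_0 = 7 + 1*0 = 7
i=1: S_1 = 7 + 1*1 = 8
i=2: S_2 = 7 + 1*2 = 9
i=3: S_3 = 7 + 1*3 = 10
The first 4 terms are: [7, 8, 9, 10]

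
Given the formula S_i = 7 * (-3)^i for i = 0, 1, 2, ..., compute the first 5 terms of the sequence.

This is a geometric sequence.
i=0: S_0 = 7 * (-3)^0 = 7
i=1: S_1 = 7 * (-3)^1 = -21
i=2: S_2 = 7 * (-3)^2 = 63
i=3: S_3 = 7 * (-3)^3 = -189
i=4: S_4 = 7 * (-3)^4 = 567
The first 5 terms are: [7, -21, 63, -189, 567]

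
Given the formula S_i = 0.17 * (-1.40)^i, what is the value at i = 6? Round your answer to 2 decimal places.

S_6 = 0.17 * (-1.4)^6 ≈ 0.17 * 7.5295 ≈ 1.28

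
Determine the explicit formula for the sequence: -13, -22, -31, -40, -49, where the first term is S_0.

Check differences: -22 - -13 = -9
-31 - -22 = -9
Common difference d = -9.
First term a = -13.
Formula: S_i = -13 - 9*i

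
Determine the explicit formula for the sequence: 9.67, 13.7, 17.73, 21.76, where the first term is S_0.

Check differences: 13.7 - 9.67 = 4.03
17.73 - 13.7 = 4.03
Common difference d = 4.03.
First term a = 9.67.
Formula: S_i = 9.67 + 4.03*i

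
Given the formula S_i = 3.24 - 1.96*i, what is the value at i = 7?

S_7 = 3.24 + -1.96*7 = 3.24 + -13.72 = -10.48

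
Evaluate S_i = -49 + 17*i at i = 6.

S_6 = -49 + 17*6 = -49 + 102 = 53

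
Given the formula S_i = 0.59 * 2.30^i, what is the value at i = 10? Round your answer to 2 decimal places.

S_10 = 0.59 * 2.3^10 ≈ 0.59 * 4142.6511 ≈ 2444.16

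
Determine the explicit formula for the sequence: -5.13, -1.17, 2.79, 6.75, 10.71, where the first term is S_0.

Check differences: -1.17 - -5.13 = 3.96
2.79 - -1.17 = 3.96
Common difference d = 3.96.
First term a = -5.13.
Formula: S_i = -5.13 + 3.96*i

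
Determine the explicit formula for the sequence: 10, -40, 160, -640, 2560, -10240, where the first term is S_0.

Check ratios: -40 / 10 = -4.0
Common ratio r = -4.
First term a = 10.
Formula: S_i = 10 * (-4)^i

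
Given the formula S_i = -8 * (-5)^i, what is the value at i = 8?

S_8 = -8 * (-5)^8 = -8 * 390625 = -3125000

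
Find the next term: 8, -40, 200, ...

Ratios: -40 / 8 = -5.0
This is a geometric sequence with common ratio r = -5.
Next term = 200 * -5 = -1000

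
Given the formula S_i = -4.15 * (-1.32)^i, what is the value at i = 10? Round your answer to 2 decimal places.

S_10 = -4.15 * (-1.32)^10 ≈ -4.15 * 16.0598 ≈ -66.65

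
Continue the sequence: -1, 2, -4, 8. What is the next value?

Ratios: 2 / -1 = -2.0
This is a geometric sequence with common ratio r = -2.
Next term = 8 * -2 = -16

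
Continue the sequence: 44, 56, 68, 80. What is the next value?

Differences: 56 - 44 = 12
This is an arithmetic sequence with common difference d = 12.
Next term = 80 + 12 = 92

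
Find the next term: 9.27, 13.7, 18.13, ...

Differences: 13.7 - 9.27 = 4.43
This is an arithmetic sequence with common difference d = 4.43.
Next term = 18.13 + 4.43 = 22.56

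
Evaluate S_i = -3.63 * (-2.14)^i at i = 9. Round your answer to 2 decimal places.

S_9 = -3.63 * (-2.14)^9 ≈ -3.63 * -941.2911 ≈ 3416.89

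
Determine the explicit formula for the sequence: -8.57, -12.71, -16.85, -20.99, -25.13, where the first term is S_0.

Check differences: -12.71 - -8.57 = -4.14
-16.85 - -12.71 = -4.14
Common difference d = -4.14.
First term a = -8.57.
Formula: S_i = -8.57 - 4.14*i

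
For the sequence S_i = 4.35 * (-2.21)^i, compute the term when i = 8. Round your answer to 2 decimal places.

S_8 = 4.35 * (-2.21)^8 ≈ 4.35 * 569.034 ≈ 2475.3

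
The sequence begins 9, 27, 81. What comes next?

Ratios: 27 / 9 = 3.0
This is a geometric sequence with common ratio r = 3.
Next term = 81 * 3 = 243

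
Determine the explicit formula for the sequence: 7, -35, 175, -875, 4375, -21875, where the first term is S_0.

Check ratios: -35 / 7 = -5.0
Common ratio r = -5.
First term a = 7.
Formula: S_i = 7 * (-5)^i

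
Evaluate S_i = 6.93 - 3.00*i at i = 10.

S_10 = 6.93 + -3.0*10 = 6.93 + -30.0 = -23.07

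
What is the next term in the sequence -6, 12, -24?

Ratios: 12 / -6 = -2.0
This is a geometric sequence with common ratio r = -2.
Next term = -24 * -2 = 48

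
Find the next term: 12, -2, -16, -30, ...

Differences: -2 - 12 = -14
This is an arithmetic sequence with common difference d = -14.
Next term = -30 + -14 = -44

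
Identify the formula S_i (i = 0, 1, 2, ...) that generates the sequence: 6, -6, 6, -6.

Check ratios: -6 / 6 = -1.0
Common ratio r = -1.
First term a = 6.
Formula: S_i = 6 * (-1)^i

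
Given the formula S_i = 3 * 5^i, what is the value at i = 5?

S_5 = 3 * 5^5 = 3 * 3125 = 9375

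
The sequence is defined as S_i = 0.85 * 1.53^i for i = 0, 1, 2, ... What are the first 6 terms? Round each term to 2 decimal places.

This is a geometric sequence.
i=0: S_0 = 0.85 * 1.53^0 = 0.85
i=1: S_1 = 0.85 * 1.53^1 ≈ 1.3
i=2: S_2 = 0.85 * 1.53^2 ≈ 1.99
i=3: S_3 = 0.85 * 1.53^3 ≈ 3.04
i=4: S_4 = 0.85 * 1.53^4 ≈ 4.66
i=5: S_5 = 0.85 * 1.53^5 ≈ 7.13
The first 6 terms are: [0.85, 1.3, 1.99, 3.04, 4.66, 7.13]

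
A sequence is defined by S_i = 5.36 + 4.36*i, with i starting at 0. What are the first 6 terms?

This is an arithmetic sequence.
i=0: S_0 = 5.36 + 4.36*0 = 5.36
i=1: S_1 = 5.36 + 4.36*1 = 9.72
i=2: S_2 = 5.36 + 4.36*2 = 14.08
i=3: S_3 = 5.36 + 4.36*3 = 18.44
i=4: S_4 = 5.36 + 4.36*4 = 22.8
i=5: S_5 = 5.36 + 4.36*5 = 27.16
The first 6 terms are: [5.36, 9.72, 14.08, 18.44, 22.8, 27.16]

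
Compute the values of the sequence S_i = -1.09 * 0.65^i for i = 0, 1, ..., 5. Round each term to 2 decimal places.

This is a geometric sequence.
i=0: S_0 = -1.09 * 0.65^0 = -1.09
i=1: S_1 = -1.09 * 0.65^1 ≈ -0.71
i=2: S_2 = -1.09 * 0.65^2 ≈ -0.46
i=3: S_3 = -1.09 * 0.65^3 ≈ -0.3
i=4: S_4 = -1.09 * 0.65^4 ≈ -0.19
i=5: S_5 = -1.09 * 0.65^5 ≈ -0.13
The first 6 terms are: [-1.09, -0.71, -0.46, -0.3, -0.19, -0.13]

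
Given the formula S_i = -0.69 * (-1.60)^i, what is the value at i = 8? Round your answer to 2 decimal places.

S_8 = -0.69 * (-1.6)^8 ≈ -0.69 * 42.9497 ≈ -29.64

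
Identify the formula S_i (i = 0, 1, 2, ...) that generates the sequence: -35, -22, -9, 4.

Check differences: -22 - -35 = 13
-9 - -22 = 13
Common difference d = 13.
First term a = -35.
Formula: S_i = -35 + 13*i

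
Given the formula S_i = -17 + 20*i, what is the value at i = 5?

S_5 = -17 + 20*5 = -17 + 100 = 83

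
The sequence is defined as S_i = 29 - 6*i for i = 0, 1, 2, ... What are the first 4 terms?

This is an arithmetic sequence.
i=0: S_0 = 29 + -6*0 = 29
i=1: S_1 = 29 + -6*1 = 23
i=2: S_2 = 29 + -6*2 = 17
i=3: S_3 = 29 + -6*3 = 11
The first 4 terms are: [29, 23, 17, 11]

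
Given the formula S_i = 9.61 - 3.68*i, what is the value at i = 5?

S_5 = 9.61 + -3.68*5 = 9.61 + -18.4 = -8.79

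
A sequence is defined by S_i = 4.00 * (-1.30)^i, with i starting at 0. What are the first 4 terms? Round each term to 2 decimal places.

This is a geometric sequence.
i=0: S_0 = 4.0 * (-1.3)^0 = 4.0
i=1: S_1 = 4.0 * (-1.3)^1 = -5.2
i=2: S_2 = 4.0 * (-1.3)^2 = 6.76
i=3: S_3 = 4.0 * (-1.3)^3 ≈ -8.79
The first 4 terms are: [4.0, -5.2, 6.76, -8.79]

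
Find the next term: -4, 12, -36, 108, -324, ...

Ratios: 12 / -4 = -3.0
This is a geometric sequence with common ratio r = -3.
Next term = -324 * -3 = 972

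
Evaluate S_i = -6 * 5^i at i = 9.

S_9 = -6 * 5^9 = -6 * 1953125 = -11718750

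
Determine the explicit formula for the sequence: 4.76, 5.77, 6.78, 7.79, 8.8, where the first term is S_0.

Check differences: 5.77 - 4.76 = 1.01
6.78 - 5.77 = 1.01
Common difference d = 1.01.
First term a = 4.76.
Formula: S_i = 4.76 + 1.01*i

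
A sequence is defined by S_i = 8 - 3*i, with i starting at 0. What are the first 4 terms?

This is an arithmetic sequence.
i=0: S_0 = 8 + -3*0 = 8
i=1: S_1 = 8 + -3*1 = 5
i=2: S_2 = 8 + -3*2 = 2
i=3: S_3 = 8 + -3*3 = -1
The first 4 terms are: [8, 5, 2, -1]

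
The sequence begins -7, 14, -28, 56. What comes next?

Ratios: 14 / -7 = -2.0
This is a geometric sequence with common ratio r = -2.
Next term = 56 * -2 = -112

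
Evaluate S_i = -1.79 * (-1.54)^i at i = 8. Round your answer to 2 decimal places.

S_8 = -1.79 * (-1.54)^8 ≈ -1.79 * 31.6348 ≈ -56.63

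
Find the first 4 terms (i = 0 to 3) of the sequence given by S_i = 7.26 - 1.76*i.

This is an arithmetic sequence.
i=0: S_0 = 7.26 + -1.76*0 = 7.26
i=1: S_1 = 7.26 + -1.76*1 = 5.5
i=2: S_2 = 7.26 + -1.76*2 = 3.74
i=3: S_3 = 7.26 + -1.76*3 = 1.98
The first 4 terms are: [7.26, 5.5, 3.74, 1.98]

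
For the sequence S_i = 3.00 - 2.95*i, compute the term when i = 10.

S_10 = 3.0 + -2.95*10 = 3.0 + -29.5 = -26.5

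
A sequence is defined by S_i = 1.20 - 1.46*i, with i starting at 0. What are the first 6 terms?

This is an arithmetic sequence.
i=0: S_0 = 1.2 + -1.46*0 = 1.2
i=1: S_1 = 1.2 + -1.46*1 = -0.26
i=2: S_2 = 1.2 + -1.46*2 = -1.72
i=3: S_3 = 1.2 + -1.46*3 = -3.18
i=4: S_4 = 1.2 + -1.46*4 = -4.64
i=5: S_5 = 1.2 + -1.46*5 = -6.1
The first 6 terms are: [1.2, -0.26, -1.72, -3.18, -4.64, -6.1]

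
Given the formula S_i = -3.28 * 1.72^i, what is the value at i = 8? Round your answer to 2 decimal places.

S_8 = -3.28 * 1.72^8 ≈ -3.28 * 76.5998 ≈ -251.25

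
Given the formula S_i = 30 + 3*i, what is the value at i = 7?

S_7 = 30 + 3*7 = 30 + 21 = 51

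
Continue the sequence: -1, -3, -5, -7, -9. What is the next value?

Differences: -3 - -1 = -2
This is an arithmetic sequence with common difference d = -2.
Next term = -9 + -2 = -11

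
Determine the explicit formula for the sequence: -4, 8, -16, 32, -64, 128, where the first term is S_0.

Check ratios: 8 / -4 = -2.0
Common ratio r = -2.
First term a = -4.
Formula: S_i = -4 * (-2)^i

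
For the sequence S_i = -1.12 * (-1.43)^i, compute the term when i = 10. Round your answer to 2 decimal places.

S_10 = -1.12 * (-1.43)^10 ≈ -1.12 * 35.7569 ≈ -40.05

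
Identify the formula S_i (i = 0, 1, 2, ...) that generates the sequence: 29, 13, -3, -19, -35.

Check differences: 13 - 29 = -16
-3 - 13 = -16
Common difference d = -16.
First term a = 29.
Formula: S_i = 29 - 16*i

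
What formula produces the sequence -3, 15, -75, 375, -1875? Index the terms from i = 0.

Check ratios: 15 / -3 = -5.0
Common ratio r = -5.
First term a = -3.
Formula: S_i = -3 * (-5)^i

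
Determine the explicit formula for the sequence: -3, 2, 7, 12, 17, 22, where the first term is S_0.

Check differences: 2 - -3 = 5
7 - 2 = 5
Common difference d = 5.
First term a = -3.
Formula: S_i = -3 + 5*i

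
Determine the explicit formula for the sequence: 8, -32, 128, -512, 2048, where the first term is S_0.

Check ratios: -32 / 8 = -4.0
Common ratio r = -4.
First term a = 8.
Formula: S_i = 8 * (-4)^i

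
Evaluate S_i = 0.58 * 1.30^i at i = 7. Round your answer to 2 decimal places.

S_7 = 0.58 * 1.3^7 ≈ 0.58 * 6.2749 ≈ 3.64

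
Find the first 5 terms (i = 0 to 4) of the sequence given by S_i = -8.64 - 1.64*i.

This is an arithmetic sequence.
i=0: S_0 = -8.64 + -1.64*0 = -8.64
i=1: S_1 = -8.64 + -1.64*1 = -10.28
i=2: S_2 = -8.64 + -1.64*2 = -11.92
i=3: S_3 = -8.64 + -1.64*3 = -13.56
i=4: S_4 = -8.64 + -1.64*4 = -15.2
The first 5 terms are: [-8.64, -10.28, -11.92, -13.56, -15.2]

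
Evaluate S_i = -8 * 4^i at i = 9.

S_9 = -8 * 4^9 = -8 * 262144 = -2097152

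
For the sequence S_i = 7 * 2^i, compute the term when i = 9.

S_9 = 7 * 2^9 = 7 * 512 = 3584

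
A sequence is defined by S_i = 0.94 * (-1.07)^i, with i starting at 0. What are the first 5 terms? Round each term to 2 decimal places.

This is a geometric sequence.
i=0: S_0 = 0.94 * (-1.07)^0 = 0.94
i=1: S_1 = 0.94 * (-1.07)^1 ≈ -1.01
i=2: S_2 = 0.94 * (-1.07)^2 ≈ 1.08
i=3: S_3 = 0.94 * (-1.07)^3 ≈ -1.15
i=4: S_4 = 0.94 * (-1.07)^4 ≈ 1.23
The first 5 terms are: [0.94, -1.01, 1.08, -1.15, 1.23]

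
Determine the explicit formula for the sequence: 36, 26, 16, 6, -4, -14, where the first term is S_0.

Check differences: 26 - 36 = -10
16 - 26 = -10
Common difference d = -10.
First term a = 36.
Formula: S_i = 36 - 10*i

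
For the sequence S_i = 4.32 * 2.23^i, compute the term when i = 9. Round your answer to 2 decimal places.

S_9 = 4.32 * 2.23^9 ≈ 4.32 * 1363.7783 ≈ 5891.52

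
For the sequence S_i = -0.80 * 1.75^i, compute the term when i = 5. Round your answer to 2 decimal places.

S_5 = -0.8 * 1.75^5 ≈ -0.8 * 16.4131 ≈ -13.13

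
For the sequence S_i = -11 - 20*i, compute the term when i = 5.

S_5 = -11 + -20*5 = -11 + -100 = -111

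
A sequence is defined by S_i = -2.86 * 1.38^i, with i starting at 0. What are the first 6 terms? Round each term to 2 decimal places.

This is a geometric sequence.
i=0: S_0 = -2.86 * 1.38^0 = -2.86
i=1: S_1 = -2.86 * 1.38^1 ≈ -3.95
i=2: S_2 = -2.86 * 1.38^2 ≈ -5.45
i=3: S_3 = -2.86 * 1.38^3 ≈ -7.52
i=4: S_4 = -2.86 * 1.38^4 ≈ -10.37
i=5: S_5 = -2.86 * 1.38^5 ≈ -14.31
The first 6 terms are: [-2.86, -3.95, -5.45, -7.52, -10.37, -14.31]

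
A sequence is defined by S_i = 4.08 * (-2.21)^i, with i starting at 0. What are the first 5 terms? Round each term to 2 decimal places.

This is a geometric sequence.
i=0: S_0 = 4.08 * (-2.21)^0 = 4.08
i=1: S_1 = 4.08 * (-2.21)^1 ≈ -9.02
i=2: S_2 = 4.08 * (-2.21)^2 ≈ 19.93
i=3: S_3 = 4.08 * (-2.21)^3 ≈ -44.04
i=4: S_4 = 4.08 * (-2.21)^4 ≈ 97.33
The first 5 terms are: [4.08, -9.02, 19.93, -44.04, 97.33]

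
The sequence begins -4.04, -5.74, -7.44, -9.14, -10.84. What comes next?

Differences: -5.74 - -4.04 = -1.7
This is an arithmetic sequence with common difference d = -1.7.
Next term = -10.84 + -1.7 = -12.54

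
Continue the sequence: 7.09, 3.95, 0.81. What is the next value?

Differences: 3.95 - 7.09 = -3.14
This is an arithmetic sequence with common difference d = -3.14.
Next term = 0.81 + -3.14 = -2.33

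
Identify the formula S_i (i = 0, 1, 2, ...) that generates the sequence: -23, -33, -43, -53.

Check differences: -33 - -23 = -10
-43 - -33 = -10
Common difference d = -10.
First term a = -23.
Formula: S_i = -23 - 10*i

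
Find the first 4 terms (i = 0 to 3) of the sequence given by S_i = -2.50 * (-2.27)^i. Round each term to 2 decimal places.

This is a geometric sequence.
i=0: S_0 = -2.5 * (-2.27)^0 = -2.5
i=1: S_1 = -2.5 * (-2.27)^1 ≈ 5.68
i=2: S_2 = -2.5 * (-2.27)^2 ≈ -12.88
i=3: S_3 = -2.5 * (-2.27)^3 ≈ 29.24
The first 4 terms are: [-2.5, 5.68, -12.88, 29.24]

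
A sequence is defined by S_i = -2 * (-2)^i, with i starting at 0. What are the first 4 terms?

This is a geometric sequence.
i=0: S_0 = -2 * (-2)^0 = -2
i=1: S_1 = -2 * (-2)^1 = 4
i=2: S_2 = -2 * (-2)^2 = -8
i=3: S_3 = -2 * (-2)^3 = 16
The first 4 terms are: [-2, 4, -8, 16]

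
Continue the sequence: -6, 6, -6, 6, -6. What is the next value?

Ratios: 6 / -6 = -1.0
This is a geometric sequence with common ratio r = -1.
Next term = -6 * -1 = 6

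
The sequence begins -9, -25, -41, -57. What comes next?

Differences: -25 - -9 = -16
This is an arithmetic sequence with common difference d = -16.
Next term = -57 + -16 = -73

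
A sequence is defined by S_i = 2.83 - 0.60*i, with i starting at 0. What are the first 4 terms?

This is an arithmetic sequence.
i=0: S_0 = 2.83 + -0.6*0 = 2.83
i=1: S_1 = 2.83 + -0.6*1 = 2.23
i=2: S_2 = 2.83 + -0.6*2 = 1.63
i=3: S_3 = 2.83 + -0.6*3 = 1.03
The first 4 terms are: [2.83, 2.23, 1.63, 1.03]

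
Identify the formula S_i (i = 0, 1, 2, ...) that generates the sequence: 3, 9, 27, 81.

Check ratios: 9 / 3 = 3.0
Common ratio r = 3.
First term a = 3.
Formula: S_i = 3 * 3^i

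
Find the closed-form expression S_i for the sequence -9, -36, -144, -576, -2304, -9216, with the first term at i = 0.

Check ratios: -36 / -9 = 4.0
Common ratio r = 4.
First term a = -9.
Formula: S_i = -9 * 4^i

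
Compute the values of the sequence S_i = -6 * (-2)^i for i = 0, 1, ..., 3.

This is a geometric sequence.
i=0: S_0 = -6 * (-2)^0 = -6
i=1: S_1 = -6 * (-2)^1 = 12
i=2: S_2 = -6 * (-2)^2 = -24
i=3: S_3 = -6 * (-2)^3 = 48
The first 4 terms are: [-6, 12, -24, 48]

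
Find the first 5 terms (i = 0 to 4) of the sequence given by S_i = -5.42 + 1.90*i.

This is an arithmetic sequence.
i=0: S_0 = -5.42 + 1.9*0 = -5.42
i=1: S_1 = -5.42 + 1.9*1 = -3.52
i=2: S_2 = -5.42 + 1.9*2 = -1.62
i=3: S_3 = -5.42 + 1.9*3 = 0.28
i=4: S_4 = -5.42 + 1.9*4 = 2.18
The first 5 terms are: [-5.42, -3.52, -1.62, 0.28, 2.18]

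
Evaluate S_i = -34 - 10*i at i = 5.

S_5 = -34 + -10*5 = -34 + -50 = -84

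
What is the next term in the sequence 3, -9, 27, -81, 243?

Ratios: -9 / 3 = -3.0
This is a geometric sequence with common ratio r = -3.
Next term = 243 * -3 = -729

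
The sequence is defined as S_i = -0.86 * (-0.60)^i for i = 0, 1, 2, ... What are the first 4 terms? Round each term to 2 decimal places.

This is a geometric sequence.
i=0: S_0 = -0.86 * (-0.6)^0 = -0.86
i=1: S_1 = -0.86 * (-0.6)^1 ≈ 0.52
i=2: S_2 = -0.86 * (-0.6)^2 ≈ -0.31
i=3: S_3 = -0.86 * (-0.6)^3 ≈ 0.19
The first 4 terms are: [-0.86, 0.52, -0.31, 0.19]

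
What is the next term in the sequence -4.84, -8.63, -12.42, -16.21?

Differences: -8.63 - -4.84 = -3.79
This is an arithmetic sequence with common difference d = -3.79.
Next term = -16.21 + -3.79 = -20.0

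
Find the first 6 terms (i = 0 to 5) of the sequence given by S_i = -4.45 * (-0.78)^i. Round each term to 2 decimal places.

This is a geometric sequence.
i=0: S_0 = -4.45 * (-0.78)^0 = -4.45
i=1: S_1 = -4.45 * (-0.78)^1 ≈ 3.47
i=2: S_2 = -4.45 * (-0.78)^2 ≈ -2.71
i=3: S_3 = -4.45 * (-0.78)^3 ≈ 2.11
i=4: S_4 = -4.45 * (-0.78)^4 ≈ -1.65
i=5: S_5 = -4.45 * (-0.78)^5 ≈ 1.28
The first 6 terms are: [-4.45, 3.47, -2.71, 2.11, -1.65, 1.28]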